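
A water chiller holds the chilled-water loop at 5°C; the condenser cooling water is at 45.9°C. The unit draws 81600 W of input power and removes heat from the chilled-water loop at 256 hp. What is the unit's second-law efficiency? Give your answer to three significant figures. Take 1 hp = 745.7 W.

Converting, Q̇_C = 256.0 hp = 190900 W, so COP_actual = Q̇_C/Ẇ = 190900/81600 = 2.339.
In absolute terms T_C = 278.15 K and T_H = 319.05 K, so ΔT = 40.90 K.
COP_Carnot = T_C/ΔT = 278.15/40.90 = 6.801.
η_II = COP_actual/COP_Carnot = 2.339/6.801 = 0.3440.

0.344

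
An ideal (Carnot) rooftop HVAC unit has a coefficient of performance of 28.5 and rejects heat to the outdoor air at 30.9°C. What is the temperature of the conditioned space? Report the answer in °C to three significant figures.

20.6 °C

For a Carnot refrigerator COP_R = T_C/(T_H − T_C), so T_C = COP·T_H/(1 + COP).
With T_H = 304.05 K, T_C = 28.5 × 304.05/29.50 = 293.74 K.
Converting, 293.74 K = 20.59°C.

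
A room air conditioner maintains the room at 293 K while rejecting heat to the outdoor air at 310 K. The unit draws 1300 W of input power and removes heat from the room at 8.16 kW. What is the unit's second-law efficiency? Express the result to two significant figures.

Converting, Q̇_C = 8.160 kW = 8160 W, so COP_actual = Q̇_C/Ẇ = 8160/1300 = 6.277.
The reservoir spacing is ΔT = 310 − 293 = 17.00 K.
COP_Carnot = T_C/ΔT = 293.00/17.00 = 17.24.
η_II = COP_actual/COP_Carnot = 6.277/17.24 = 0.3642.

0.36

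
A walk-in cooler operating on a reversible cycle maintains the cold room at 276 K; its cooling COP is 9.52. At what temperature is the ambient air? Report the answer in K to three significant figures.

COP_R = T_C/(T_H − T_C) gives T_H − T_C = T_C/COP.
With T_C = 276.00 K, T_H = 276.00 × (1 + 1/9.52) = 304.99 K.

305 K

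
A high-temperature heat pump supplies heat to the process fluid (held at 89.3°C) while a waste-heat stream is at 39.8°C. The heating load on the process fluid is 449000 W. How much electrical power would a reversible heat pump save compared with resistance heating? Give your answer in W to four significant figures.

In absolute terms T_C = 312.95 K and T_H = 362.45 K, so ΔT = 49.50 K.
COP_Carnot = T_H/ΔT = 362.45/49.50 = 7.322.
Resistance heating needs Ẇ_res = Q̇_H = 449000 W; the reversible heat pump needs only Ẇ_hp = Q̇_H/COP = 61320 W.
Saving = 449000 − 61320 = 387700 W.

387700 W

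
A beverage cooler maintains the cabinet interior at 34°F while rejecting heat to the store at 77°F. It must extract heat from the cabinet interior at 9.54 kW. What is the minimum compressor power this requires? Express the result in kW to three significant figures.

0.831 kW

In absolute terms T_C = 274.26 K and T_H = 298.15 K, so ΔT = 23.89 K.
COP_Carnot = T_C/ΔT = 274.26/23.89 = 11.48.
Ẇ_min = Q̇/COP_Carnot = 9.540/11.48 = 0.8310 kW.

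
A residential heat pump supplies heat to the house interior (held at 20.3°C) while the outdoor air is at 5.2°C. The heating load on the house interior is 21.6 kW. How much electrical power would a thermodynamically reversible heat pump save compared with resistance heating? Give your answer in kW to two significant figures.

In absolute terms T_C = 278.35 K and T_H = 293.45 K, so ΔT = 15.10 K.
COP_Carnot = T_H/ΔT = 293.45/15.10 = 19.43.
Resistance heating needs Ẇ_res = Q̇_H = 21.60 kW; the reversible heat pump needs only Ẇ_hp = Q̇_H/COP = 1.111 kW.
Saving = 21.60 − 1.111 = 20.49 kW.

20 kW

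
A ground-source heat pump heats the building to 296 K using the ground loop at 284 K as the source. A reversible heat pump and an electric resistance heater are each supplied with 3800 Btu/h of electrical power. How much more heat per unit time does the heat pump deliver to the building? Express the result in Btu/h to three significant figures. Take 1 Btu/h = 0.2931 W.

89900 Btu/h

The reservoir spacing is ΔT = 296 − 284 = 12.00 K.
COP_Carnot = T_H/ΔT = 296.00/12.00 = 24.67.
The heat pump delivers Q̇_H = COP × Ẇ = 93730 Btu/h; the resistance heater delivers Ẇ = 3800 Btu/h.
Extra = (COP − 1)·Ẇ = 89930 Btu/h.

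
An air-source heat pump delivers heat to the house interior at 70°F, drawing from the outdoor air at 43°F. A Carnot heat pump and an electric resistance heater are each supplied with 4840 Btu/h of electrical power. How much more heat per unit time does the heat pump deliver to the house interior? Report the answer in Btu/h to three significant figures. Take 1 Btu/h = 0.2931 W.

In absolute terms T_C = 279.26 K and T_H = 294.26 K, so ΔT = 15.00 K.
COP_Carnot = T_H/ΔT = 294.26/15.00 = 19.62.
The heat pump delivers Q̇_H = COP × Ẇ = 94950 Btu/h; the resistance heater delivers Ẇ = 4840 Btu/h.
Extra = (COP − 1)·Ẇ = 90110 Btu/h.

90100 Btu/h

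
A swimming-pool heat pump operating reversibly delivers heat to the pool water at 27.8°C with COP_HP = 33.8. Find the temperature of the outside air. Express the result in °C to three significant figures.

18.9 °C

COP_HP = T_H/(T_H − T_C) gives T_H − T_C = T_H/COP.
With T_H = 300.95 K, T_C = 300.95 × (1 − 1/33.8) = 292.05 K.
Converting, 292.05 K = 18.90°C.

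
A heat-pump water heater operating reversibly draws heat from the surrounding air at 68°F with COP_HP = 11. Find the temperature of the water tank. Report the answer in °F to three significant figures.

121 °F

COP_HP = T_H/(T_H − T_C) rearranges to T_H = COP·T_C/(COP − 1).
With T_C = 293.15 K, T_H = 11 × 293.15/10.00 = 322.46 K.
Converting, 322.46 K = 120.77°F.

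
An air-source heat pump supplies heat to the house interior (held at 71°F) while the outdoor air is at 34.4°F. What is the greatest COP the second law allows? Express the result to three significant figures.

In absolute terms T_C = 274.48 K and T_H = 294.82 K, so ΔT = 20.33 K.
For a reversible cycle, COP_Carnot = T_H/ΔT = 294.82/20.33 = 14.50.

14.5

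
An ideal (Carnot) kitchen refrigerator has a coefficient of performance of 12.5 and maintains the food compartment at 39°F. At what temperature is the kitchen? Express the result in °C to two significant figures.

26 °C

COP_R = T_C/(T_H − T_C) gives T_H − T_C = T_C/COP.
With T_C = 277.04 K, T_H = 277.04 × (1 + 1/12.5) = 299.20 K.
Converting, 299.20 K = 26.05°C.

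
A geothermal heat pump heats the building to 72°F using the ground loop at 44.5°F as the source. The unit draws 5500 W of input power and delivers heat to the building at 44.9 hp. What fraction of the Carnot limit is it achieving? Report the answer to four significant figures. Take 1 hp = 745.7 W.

0.3149

Converting, Q̇_H = 44.90 hp = 33480 W, so COP_actual = Q̇_H/Ẇ = 33480/5500 = 6.088.
In absolute terms T_C = 280.09 K and T_H = 295.37 K, so ΔT = 15.28 K.
COP_Carnot = T_H/ΔT = 295.37/15.28 = 19.33.
η_II = COP_actual/COP_Carnot = 6.088/19.33 = 0.3149.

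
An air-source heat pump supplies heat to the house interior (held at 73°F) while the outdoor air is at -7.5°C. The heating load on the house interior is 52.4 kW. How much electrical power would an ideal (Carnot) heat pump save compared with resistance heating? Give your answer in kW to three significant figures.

47.0 kW

In absolute terms T_C = 265.65 K and T_H = 295.93 K, so ΔT = 30.28 K.
COP_Carnot = T_H/ΔT = 295.93/30.28 = 9.774.
Resistance heating needs Ẇ_res = Q̇_H = 52.40 kW; the reversible heat pump needs only Ẇ_hp = Q̇_H/COP = 5.361 kW.
Saving = 52.40 − 5.361 = 47.04 kW.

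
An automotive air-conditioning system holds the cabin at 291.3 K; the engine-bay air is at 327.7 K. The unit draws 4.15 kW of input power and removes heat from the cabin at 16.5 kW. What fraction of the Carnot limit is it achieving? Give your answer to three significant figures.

COP_actual = Q̇_C/Ẇ = 16.50/4.150 = 3.976.
The reservoir spacing is ΔT = 327.7 − 291.3 = 36.40 K.
COP_Carnot = T_C/ΔT = 291.30/36.40 = 8.003.
η_II = COP_actual/COP_Carnot = 3.976/8.003 = 0.4968.

0.497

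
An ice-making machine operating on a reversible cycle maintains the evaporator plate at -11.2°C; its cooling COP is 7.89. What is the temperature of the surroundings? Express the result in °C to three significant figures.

COP_R = T_C/(T_H − T_C) gives T_H − T_C = T_C/COP.
With T_C = 261.95 K, T_H = 261.95 × (1 + 1/7.89) = 295.15 K.
Converting, 295.15 K = 22.00°C.

22.0 °C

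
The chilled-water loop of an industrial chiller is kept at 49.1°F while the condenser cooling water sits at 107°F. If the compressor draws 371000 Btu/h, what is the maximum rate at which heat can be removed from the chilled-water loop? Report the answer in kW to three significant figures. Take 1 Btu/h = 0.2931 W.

In absolute terms T_C = 282.65 K and T_H = 314.82 K, so ΔT = 32.17 K.
COP_Carnot = T_C/ΔT = 282.65/32.17 = 8.787.
Q̇_max = COP_Carnot × Ẇ = 8.787 × 371000 Btu/h = 3260000 Btu/h = 955.5 kW.

956 kW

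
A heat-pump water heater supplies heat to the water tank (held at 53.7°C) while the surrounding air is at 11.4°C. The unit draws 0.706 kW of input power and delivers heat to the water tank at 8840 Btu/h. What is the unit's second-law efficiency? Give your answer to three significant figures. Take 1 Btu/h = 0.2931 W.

Converting, Q̇_H = 8840 Btu/h = 2.591 kW, so COP_actual = Q̇_H/Ẇ = 2.591/0.7060 = 3.670.
In absolute terms T_C = 284.55 K and T_H = 326.85 K, so ΔT = 42.30 K.
COP_Carnot = T_H/ΔT = 326.85/42.30 = 7.727.
η_II = COP_actual/COP_Carnot = 3.670/7.727 = 0.4750.

0.475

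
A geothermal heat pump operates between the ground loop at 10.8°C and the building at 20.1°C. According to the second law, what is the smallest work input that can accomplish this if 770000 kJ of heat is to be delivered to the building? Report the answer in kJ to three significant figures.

24400 kJ

In absolute terms T_C = 283.95 K and T_H = 293.25 K, so ΔT = 9.300 K.
The reversible limit is COP_HP = T_H/ΔT = 31.53, so W_min = Q_H/COP = Q_H·ΔT/T_H.
W_min = 770000 × 9.300/293.25 = 24420 kJ.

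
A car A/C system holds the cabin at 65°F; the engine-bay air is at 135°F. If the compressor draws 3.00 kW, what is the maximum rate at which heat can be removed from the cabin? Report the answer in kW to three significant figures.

22.5 kW

In absolute terms T_C = 291.48 K and T_H = 330.37 K, so ΔT = 38.89 K.
COP_Carnot = T_C/ΔT = 291.48/38.89 = 7.495.
Q̇_max = COP_Carnot × Ẇ = 7.495 × 3.000 kW = 22.49 kW.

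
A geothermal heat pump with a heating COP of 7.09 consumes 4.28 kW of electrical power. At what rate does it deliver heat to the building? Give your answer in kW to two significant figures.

Q̇_H = COP_HP × Ẇ = 7.09 × 4.280 = 30.35 kW.

30 kW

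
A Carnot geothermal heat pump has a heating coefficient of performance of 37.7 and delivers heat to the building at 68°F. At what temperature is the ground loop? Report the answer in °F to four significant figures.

COP_HP = T_H/(T_H − T_C) gives T_H − T_C = T_H/COP.
With T_H = 293.15 K, T_C = 293.15 × (1 − 1/37.7) = 285.37 K.
Converting, 285.37 K = 54.00°F.

54.00 °F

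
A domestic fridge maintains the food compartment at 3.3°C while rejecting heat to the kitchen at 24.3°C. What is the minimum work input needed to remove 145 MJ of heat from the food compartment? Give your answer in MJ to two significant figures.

In absolute terms T_C = 276.45 K and T_H = 297.45 K, so ΔT = 21.00 K.
The reversible limit is COP_R = T_C/ΔT = 13.16, so W_min = Q_C/COP = Q_C·ΔT/T_C.
W_min = 145.0 × 21.00/276.45 = 11.01 MJ.

11 MJ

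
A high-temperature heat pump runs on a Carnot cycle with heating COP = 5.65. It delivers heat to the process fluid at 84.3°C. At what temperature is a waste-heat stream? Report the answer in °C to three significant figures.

COP_HP = T_H/(T_H − T_C) gives T_H − T_C = T_H/COP.
With T_H = 357.45 K, T_C = 357.45 × (1 − 1/5.65) = 294.18 K.
Converting, 294.18 K = 21.03°C.

21.0 °C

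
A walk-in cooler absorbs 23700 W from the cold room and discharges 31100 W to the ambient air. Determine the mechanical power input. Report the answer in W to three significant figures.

For a cyclic device the first law requires Q̇_H = Q̇_C + Ẇ.
Ẇ = Q̇_H − Q̇_C = 7400 W.

7400 W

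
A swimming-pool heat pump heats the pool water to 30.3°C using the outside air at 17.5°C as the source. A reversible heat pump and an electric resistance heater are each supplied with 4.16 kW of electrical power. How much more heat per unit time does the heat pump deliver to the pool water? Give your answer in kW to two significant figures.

In absolute terms T_C = 290.65 K and T_H = 303.45 K, so ΔT = 12.80 K.
COP_Carnot = T_H/ΔT = 303.45/12.80 = 23.71.
The heat pump delivers Q̇_H = COP × Ẇ = 98.62 kW; the resistance heater delivers Ẇ = 4.160 kW.
Extra = (COP − 1)·Ẇ = 94.46 kW.

94 kW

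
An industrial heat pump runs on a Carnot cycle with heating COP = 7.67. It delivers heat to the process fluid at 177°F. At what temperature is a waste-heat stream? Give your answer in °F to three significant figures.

COP_HP = T_H/(T_H − T_C) gives T_H − T_C = T_H/COP.
With T_H = 353.71 K, T_C = 353.71 × (1 − 1/7.67) = 307.59 K.
Converting, 307.59 K = 93.99°F.

94.0 °F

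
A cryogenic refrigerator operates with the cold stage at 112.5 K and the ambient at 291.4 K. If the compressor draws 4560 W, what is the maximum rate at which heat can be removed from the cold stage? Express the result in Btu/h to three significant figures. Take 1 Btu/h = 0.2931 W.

9780 Btu/h

The reservoir spacing is ΔT = 291.4 − 112.5 = 178.9 K.
COP_Carnot = T_C/ΔT = 112.50/178.9 = 0.6288.
Q̇_max = COP_Carnot × Ẇ = 0.6288 × 4560 W = 2868 W = 9783 Btu/h.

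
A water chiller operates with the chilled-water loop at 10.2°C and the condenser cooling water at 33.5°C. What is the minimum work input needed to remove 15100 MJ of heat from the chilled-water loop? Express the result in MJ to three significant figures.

In absolute terms T_C = 283.35 K and T_H = 306.65 K, so ΔT = 23.30 K.
The reversible limit is COP_R = T_C/ΔT = 12.16, so W_min = Q_C/COP = Q_C·ΔT/T_C.
W_min = 15100 × 23.30/283.35 = 1242 MJ.

1240 MJ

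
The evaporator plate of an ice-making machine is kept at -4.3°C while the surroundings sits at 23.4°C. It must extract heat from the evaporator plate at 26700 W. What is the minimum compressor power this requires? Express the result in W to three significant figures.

In absolute terms T_C = 268.85 K and T_H = 296.55 K, so ΔT = 27.70 K.
COP_Carnot = T_C/ΔT = 268.85/27.70 = 9.706.
Ẇ_min = Q̇/COP_Carnot = 26700/9.706 = 2751 W.

2750 W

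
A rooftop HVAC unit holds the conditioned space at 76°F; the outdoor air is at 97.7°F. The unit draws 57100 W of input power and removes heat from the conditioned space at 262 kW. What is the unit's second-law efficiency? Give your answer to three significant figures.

0.186

Converting, Q̇_C = 262.0 kW = 262000 W, so COP_actual = Q̇_C/Ẇ = 262000/57100 = 4.588.
In absolute terms T_C = 297.59 K and T_H = 309.65 K, so ΔT = 12.06 K.
COP_Carnot = T_C/ΔT = 297.59/12.06 = 24.69.
η_II = COP_actual/COP_Carnot = 4.588/24.69 = 0.1859.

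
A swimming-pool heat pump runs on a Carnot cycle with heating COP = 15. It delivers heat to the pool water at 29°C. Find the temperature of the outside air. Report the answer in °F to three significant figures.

47.9 °F

COP_HP = T_H/(T_H − T_C) gives T_H − T_C = T_H/COP.
With T_H = 302.15 K, T_C = 302.15 × (1 − 1/15) = 282.01 K.
Converting, 282.01 K = 47.94°F.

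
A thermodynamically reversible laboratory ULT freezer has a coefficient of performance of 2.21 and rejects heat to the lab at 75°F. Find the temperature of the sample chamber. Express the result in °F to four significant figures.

-91.56 °F

For a Carnot refrigerator COP_R = T_C/(T_H − T_C), so T_C = COP·T_H/(1 + COP).
With T_H = 297.04 K, T_C = 2.21 × 297.04/3.210 = 204.50 K.
Converting, 204.50 K = -91.56°F.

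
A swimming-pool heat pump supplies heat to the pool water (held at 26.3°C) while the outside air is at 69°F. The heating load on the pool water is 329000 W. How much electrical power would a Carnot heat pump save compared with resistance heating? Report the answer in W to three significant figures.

In absolute terms T_C = 293.71 K and T_H = 299.45 K, so ΔT = 5.744 K.
COP_Carnot = T_H/ΔT = 299.45/5.744 = 52.13.
Resistance heating needs Ẇ_res = Q̇_H = 329000 W; the reversible heat pump needs only Ẇ_hp = Q̇_H/COP = 6311 W.
Saving = 329000 − 6311 = 322700 W.

323000 W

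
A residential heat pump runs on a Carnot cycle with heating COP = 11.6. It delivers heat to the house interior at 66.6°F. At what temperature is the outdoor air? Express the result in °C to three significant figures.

-5.98 °C

COP_HP = T_H/(T_H − T_C) gives T_H − T_C = T_H/COP.
With T_H = 292.37 K, T_C = 292.37 × (1 − 1/11.6) = 267.17 K.
Converting, 267.17 K = -5.98°C.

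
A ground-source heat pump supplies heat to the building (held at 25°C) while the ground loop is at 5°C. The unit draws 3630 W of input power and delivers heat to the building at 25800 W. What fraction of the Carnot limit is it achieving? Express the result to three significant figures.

0.477

COP_actual = Q̇_H/Ẇ = 25800/3630 = 7.107.
In absolute terms T_C = 278.15 K and T_H = 298.15 K, so ΔT = 20.00 K.
COP_Carnot = T_H/ΔT = 298.15/20.00 = 14.91.
η_II = COP_actual/COP_Carnot = 7.107/14.91 = 0.4768.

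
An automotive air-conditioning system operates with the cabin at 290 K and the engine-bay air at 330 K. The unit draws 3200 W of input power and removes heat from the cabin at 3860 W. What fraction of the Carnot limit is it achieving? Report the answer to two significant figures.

0.17

COP_actual = Q̇_C/Ẇ = 3860/3200 = 1.206.
The reservoir spacing is ΔT = 330 − 290 = 40.00 K.
COP_Carnot = T_C/ΔT = 290.00/40.00 = 7.250.
η_II = COP_actual/COP_Carnot = 1.206/7.250 = 0.1664.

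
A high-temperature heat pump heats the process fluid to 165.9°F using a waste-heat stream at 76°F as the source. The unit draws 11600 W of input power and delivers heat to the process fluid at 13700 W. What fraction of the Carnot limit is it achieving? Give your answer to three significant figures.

COP_actual = Q̇_H/Ẇ = 13700/11600 = 1.181.
In absolute terms T_C = 297.59 K and T_H = 347.54 K, so ΔT = 49.94 K.
COP_Carnot = T_H/ΔT = 347.54/49.94 = 6.959.
η_II = COP_actual/COP_Carnot = 1.181/6.959 = 0.1697.

0.170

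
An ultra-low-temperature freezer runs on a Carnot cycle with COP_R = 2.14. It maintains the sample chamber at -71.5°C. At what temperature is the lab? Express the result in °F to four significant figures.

COP_R = T_C/(T_H − T_C) gives T_H − T_C = T_C/COP.
With T_C = 201.65 K, T_H = 201.65 × (1 + 1/2.14) = 295.88 K.
Converting, 295.88 K = 72.91°F.

72.91 °F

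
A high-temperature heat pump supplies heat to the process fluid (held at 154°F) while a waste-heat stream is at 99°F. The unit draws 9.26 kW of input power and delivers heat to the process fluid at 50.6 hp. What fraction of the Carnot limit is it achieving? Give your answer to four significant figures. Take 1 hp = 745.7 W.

0.3652

Converting, Q̇_H = 50.60 hp = 37.73 kW, so COP_actual = Q̇_H/Ẇ = 37.73/9.260 = 4.075.
In absolute terms T_C = 310.37 K and T_H = 340.93 K, so ΔT = 30.56 K.
COP_Carnot = T_H/ΔT = 340.93/30.56 = 11.16.
η_II = COP_actual/COP_Carnot = 4.075/11.16 = 0.3652.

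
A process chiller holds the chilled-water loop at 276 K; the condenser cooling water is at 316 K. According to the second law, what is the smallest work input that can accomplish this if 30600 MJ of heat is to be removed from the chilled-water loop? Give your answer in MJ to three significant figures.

The reservoir spacing is ΔT = 316 − 276 = 40.00 K.
The reversible limit is COP_R = T_C/ΔT = 6.900, so W_min = Q_C/COP = Q_C·ΔT/T_C.
W_min = 30600 × 40.00/276.00 = 4435 MJ.

4430 MJ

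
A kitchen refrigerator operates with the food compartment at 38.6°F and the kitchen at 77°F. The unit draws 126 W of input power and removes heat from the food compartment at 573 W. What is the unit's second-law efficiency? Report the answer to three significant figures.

0.350

COP_actual = Q̇_C/Ẇ = 573.0/126.0 = 4.548.
In absolute terms T_C = 276.82 K and T_H = 298.15 K, so ΔT = 21.33 K.
COP_Carnot = T_C/ΔT = 276.82/21.33 = 12.98.
η_II = COP_actual/COP_Carnot = 4.548/12.98 = 0.3505.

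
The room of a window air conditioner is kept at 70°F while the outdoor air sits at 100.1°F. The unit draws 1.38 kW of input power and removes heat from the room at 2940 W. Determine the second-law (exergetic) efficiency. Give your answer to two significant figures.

0.12

Converting, Q̇_C = 2940 W = 2.940 kW, so COP_actual = Q̇_C/Ẇ = 2.940/1.380 = 2.130.
In absolute terms T_C = 294.26 K and T_H = 310.98 K, so ΔT = 16.72 K.
COP_Carnot = T_C/ΔT = 294.26/16.72 = 17.60.
η_II = COP_actual/COP_Carnot = 2.130/17.60 = 0.1211.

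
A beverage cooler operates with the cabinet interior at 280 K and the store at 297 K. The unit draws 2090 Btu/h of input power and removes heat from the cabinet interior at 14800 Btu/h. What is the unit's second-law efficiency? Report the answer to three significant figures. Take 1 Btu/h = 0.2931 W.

0.430

COP_actual = Q̇_C/Ẇ = 14800/2090 = 7.081.
The reservoir spacing is ΔT = 297 − 280 = 17.00 K.
COP_Carnot = T_C/ΔT = 280.00/17.00 = 16.47.
η_II = COP_actual/COP_Carnot = 7.081/16.47 = 0.4299.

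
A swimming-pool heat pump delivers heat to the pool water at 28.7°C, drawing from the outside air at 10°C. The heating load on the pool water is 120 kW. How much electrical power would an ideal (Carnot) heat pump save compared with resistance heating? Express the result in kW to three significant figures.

In absolute terms T_C = 283.15 K and T_H = 301.85 K, so ΔT = 18.70 K.
COP_Carnot = T_H/ΔT = 301.85/18.70 = 16.14.
Resistance heating needs Ẇ_res = Q̇_H = 120.0 kW; the reversible heat pump needs only Ẇ_hp = Q̇_H/COP = 7.434 kW.
Saving = 120.0 − 7.434 = 112.6 kW.

113 kW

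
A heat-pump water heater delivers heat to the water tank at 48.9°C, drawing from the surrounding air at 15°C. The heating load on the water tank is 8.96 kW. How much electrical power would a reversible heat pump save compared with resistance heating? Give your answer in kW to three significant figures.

In absolute terms T_C = 288.15 K and T_H = 322.05 K, so ΔT = 33.90 K.
COP_Carnot = T_H/ΔT = 322.05/33.90 = 9.500.
Resistance heating needs Ẇ_res = Q̇_H = 8.960 kW; the reversible heat pump needs only Ẇ_hp = Q̇_H/COP = 0.9432 kW.
Saving = 8.960 − 0.9432 = 8.017 kW.

8.02 kW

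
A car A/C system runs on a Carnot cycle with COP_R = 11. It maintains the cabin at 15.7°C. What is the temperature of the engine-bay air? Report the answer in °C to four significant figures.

41.96 °C

COP_R = T_C/(T_H − T_C) gives T_H − T_C = T_C/COP.
With T_C = 288.85 K, T_H = 288.85 × (1 + 1/11) = 315.11 K.
Converting, 315.11 K = 41.96°C.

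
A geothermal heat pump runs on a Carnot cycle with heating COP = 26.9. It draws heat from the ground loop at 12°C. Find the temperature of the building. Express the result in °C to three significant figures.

COP_HP = T_H/(T_H − T_C) rearranges to T_H = COP·T_C/(COP − 1).
With T_C = 285.15 K, T_H = 26.9 × 285.15/25.90 = 296.16 K.
Converting, 296.16 K = 23.01°C.

23.0 °C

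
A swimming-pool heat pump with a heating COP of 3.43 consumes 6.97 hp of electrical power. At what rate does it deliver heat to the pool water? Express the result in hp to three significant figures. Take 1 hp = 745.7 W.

Q̇_H = COP_HP × Ẇ = 3.43 × 6.970 = 23.91 hp.

23.9 hp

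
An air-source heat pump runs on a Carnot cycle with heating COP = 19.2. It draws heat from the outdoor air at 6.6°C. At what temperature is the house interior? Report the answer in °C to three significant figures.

COP_HP = T_H/(T_H − T_C) rearranges to T_H = COP·T_C/(COP − 1).
With T_C = 279.75 K, T_H = 19.2 × 279.75/18.20 = 295.12 K.
Converting, 295.12 K = 21.97°C.

22.0 °C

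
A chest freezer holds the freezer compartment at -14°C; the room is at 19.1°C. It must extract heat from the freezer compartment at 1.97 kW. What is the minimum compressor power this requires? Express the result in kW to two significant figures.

0.25 kW

In absolute terms T_C = 259.15 K and T_H = 292.25 K, so ΔT = 33.10 K.
COP_Carnot = T_C/ΔT = 259.15/33.10 = 7.829.
Ẇ_min = Q̇/COP_Carnot = 1.970/7.829 = 0.2516 kW.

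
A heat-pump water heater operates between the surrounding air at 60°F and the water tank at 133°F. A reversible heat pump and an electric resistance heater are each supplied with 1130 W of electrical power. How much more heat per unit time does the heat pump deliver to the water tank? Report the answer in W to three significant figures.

8040 W

In absolute terms T_C = 288.71 K and T_H = 329.26 K, so ΔT = 40.56 K.
COP_Carnot = T_H/ΔT = 329.26/40.56 = 8.119.
The heat pump delivers Q̇_H = COP × Ẇ = 9174 W; the resistance heater delivers Ẇ = 1130 W.
Extra = (COP − 1)·Ẇ = 8044 W.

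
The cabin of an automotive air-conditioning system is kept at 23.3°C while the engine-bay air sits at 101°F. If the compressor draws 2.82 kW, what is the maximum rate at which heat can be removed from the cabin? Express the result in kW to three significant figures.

In absolute terms T_C = 296.45 K and T_H = 311.48 K, so ΔT = 15.03 K.
COP_Carnot = T_C/ΔT = 296.45/15.03 = 19.72.
Q̇_max = COP_Carnot × Ẇ = 19.72 × 2.820 kW = 55.61 kW.

55.6 kW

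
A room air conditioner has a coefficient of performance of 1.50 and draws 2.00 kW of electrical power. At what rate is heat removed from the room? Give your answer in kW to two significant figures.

Q̇_C = COP × Ẇ = 1.50 × 2.000 = 3.000 kW.

3.0 kW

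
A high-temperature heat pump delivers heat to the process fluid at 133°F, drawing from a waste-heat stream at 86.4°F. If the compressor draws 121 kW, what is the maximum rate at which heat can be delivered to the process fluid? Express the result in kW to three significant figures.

1540 kW

In absolute terms T_C = 303.37 K and T_H = 329.26 K, so ΔT = 25.89 K.
COP_Carnot = T_H/ΔT = 329.26/25.89 = 12.72.
Q̇_max = COP_Carnot × Ẇ = 12.72 × 121.0 kW = 1539 kW.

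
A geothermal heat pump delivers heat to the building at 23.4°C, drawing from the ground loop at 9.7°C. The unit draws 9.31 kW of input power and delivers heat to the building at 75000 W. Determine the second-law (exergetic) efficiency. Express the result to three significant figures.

Converting, Q̇_H = 75000 W = 75.00 kW, so COP_actual = Q̇_H/Ẇ = 75.00/9.310 = 8.056.
In absolute terms T_C = 282.85 K and T_H = 296.55 K, so ΔT = 13.70 K.
COP_Carnot = T_H/ΔT = 296.55/13.70 = 21.65.
η_II = COP_actual/COP_Carnot = 8.056/21.65 = 0.3722.

0.372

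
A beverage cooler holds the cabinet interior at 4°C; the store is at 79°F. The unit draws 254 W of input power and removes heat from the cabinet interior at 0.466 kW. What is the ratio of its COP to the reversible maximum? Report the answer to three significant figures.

Converting, Q̇_C = 0.4660 kW = 466.0 W, so COP_actual = Q̇_C/Ẇ = 466.0/254.0 = 1.835.
In absolute terms T_C = 277.15 K and T_H = 299.26 K, so ΔT = 22.11 K.
COP_Carnot = T_C/ΔT = 277.15/22.11 = 12.53.
η_II = COP_actual/COP_Carnot = 1.835/12.53 = 0.1464.

0.146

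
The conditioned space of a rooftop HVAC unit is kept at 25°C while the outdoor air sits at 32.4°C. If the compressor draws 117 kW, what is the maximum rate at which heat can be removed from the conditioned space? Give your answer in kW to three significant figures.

4710 kW

In absolute terms T_C = 298.15 K and T_H = 305.55 K, so ΔT = 7.400 K.
COP_Carnot = T_C/ΔT = 298.15/7.400 = 40.29.
Q̇_max = COP_Carnot × Ẇ = 40.29 × 117.0 kW = 4714 kW.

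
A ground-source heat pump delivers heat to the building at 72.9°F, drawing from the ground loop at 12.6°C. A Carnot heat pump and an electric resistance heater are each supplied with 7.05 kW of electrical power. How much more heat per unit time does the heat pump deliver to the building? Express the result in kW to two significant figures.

In absolute terms T_C = 285.75 K and T_H = 295.87 K, so ΔT = 10.12 K.
COP_Carnot = T_H/ΔT = 295.87/10.12 = 29.23.
The heat pump delivers Q̇_H = COP × Ẇ = 206.1 kW; the resistance heater delivers Ẇ = 7.050 kW.
Extra = (COP − 1)·Ẇ = 199.0 kW.

200 kW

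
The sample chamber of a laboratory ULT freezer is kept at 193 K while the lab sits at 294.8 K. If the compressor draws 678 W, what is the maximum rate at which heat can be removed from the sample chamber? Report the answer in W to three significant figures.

1290 W

The reservoir spacing is ΔT = 294.8 − 193 = 101.8 K.
COP_Carnot = T_C/ΔT = 193.00/101.8 = 1.896.
Q̇_max = COP_Carnot × Ẇ = 1.896 × 678.0 W = 1285 W.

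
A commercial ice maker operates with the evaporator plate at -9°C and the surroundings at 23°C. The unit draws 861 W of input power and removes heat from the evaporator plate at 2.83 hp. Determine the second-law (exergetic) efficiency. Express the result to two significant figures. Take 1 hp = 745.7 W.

0.30

Converting, Q̇_C = 2.830 hp = 2110 W, so COP_actual = Q̇_C/Ẇ = 2110/861.0 = 2.451.
In absolute terms T_C = 264.15 K and T_H = 296.15 K, so ΔT = 32.00 K.
COP_Carnot = T_C/ΔT = 264.15/32.00 = 8.255.
η_II = COP_actual/COP_Carnot = 2.451/8.255 = 0.2969.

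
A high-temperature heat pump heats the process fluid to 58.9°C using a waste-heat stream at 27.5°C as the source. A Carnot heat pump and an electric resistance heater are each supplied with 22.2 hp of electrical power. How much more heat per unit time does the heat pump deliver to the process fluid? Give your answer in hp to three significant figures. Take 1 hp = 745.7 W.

213 hp

In absolute terms T_C = 300.65 K and T_H = 332.05 K, so ΔT = 31.40 K.
COP_Carnot = T_H/ΔT = 332.05/31.40 = 10.57.
The heat pump delivers Q̇_H = COP × Ẇ = 234.8 hp; the resistance heater delivers Ẇ = 22.20 hp.
Extra = (COP − 1)·Ẇ = 212.6 hp.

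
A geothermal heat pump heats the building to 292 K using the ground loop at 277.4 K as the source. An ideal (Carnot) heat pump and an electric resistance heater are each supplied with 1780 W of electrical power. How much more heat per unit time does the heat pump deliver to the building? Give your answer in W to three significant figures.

33800 W

The reservoir spacing is ΔT = 292 − 277.4 = 14.60 K.
COP_Carnot = T_H/ΔT = 292.00/14.60 = 20.00.
The heat pump delivers Q̇_H = COP × Ẇ = 35600 W; the resistance heater delivers Ẇ = 1780 W.
Extra = (COP − 1)·Ẇ = 33820 W.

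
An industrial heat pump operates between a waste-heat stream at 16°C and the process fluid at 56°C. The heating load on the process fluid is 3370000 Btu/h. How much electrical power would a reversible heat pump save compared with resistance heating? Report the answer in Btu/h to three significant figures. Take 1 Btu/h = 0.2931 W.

2960000 Btu/h

In absolute terms T_C = 289.15 K and T_H = 329.15 K, so ΔT = 40.00 K.
COP_Carnot = T_H/ΔT = 329.15/40.00 = 8.229.
Resistance heating needs Ẇ_res = Q̇_H = 3370000 Btu/h; the reversible heat pump needs only Ẇ_hp = Q̇_H/COP = 409500 Btu/h.
Saving = 3370000 − 409500 = 2960000 Btu/h.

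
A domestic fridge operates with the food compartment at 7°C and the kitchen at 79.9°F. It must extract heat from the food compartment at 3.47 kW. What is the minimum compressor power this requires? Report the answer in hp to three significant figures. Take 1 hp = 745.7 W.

0.326 hp

In absolute terms T_C = 280.15 K and T_H = 299.76 K, so ΔT = 19.61 K.
COP_Carnot = T_C/ΔT = 280.15/19.61 = 14.29.
Ẇ_min = Q̇/COP_Carnot = 3.470/14.29 = 0.2429 kW = 0.3257 hp.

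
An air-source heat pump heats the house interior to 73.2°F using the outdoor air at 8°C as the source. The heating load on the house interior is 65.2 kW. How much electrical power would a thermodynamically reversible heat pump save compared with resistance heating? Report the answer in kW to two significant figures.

In absolute terms T_C = 281.15 K and T_H = 296.04 K, so ΔT = 14.89 K.
COP_Carnot = T_H/ΔT = 296.04/14.89 = 19.88.
Resistance heating needs Ẇ_res = Q̇_H = 65.20 kW; the reversible heat pump needs only Ẇ_hp = Q̇_H/COP = 3.279 kW.
Saving = 65.20 − 3.279 = 61.92 kW.

62 kW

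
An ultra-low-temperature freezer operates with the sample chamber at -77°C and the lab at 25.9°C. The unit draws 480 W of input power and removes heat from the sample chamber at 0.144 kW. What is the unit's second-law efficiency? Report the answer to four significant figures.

Converting, Q̇_C = 0.1440 kW = 144.0 W, so COP_actual = Q̇_C/Ẇ = 144.0/480.0 = 0.3000.
In absolute terms T_C = 196.15 K and T_H = 299.05 K, so ΔT = 102.9 K.
COP_Carnot = T_C/ΔT = 196.15/102.9 = 1.906.
η_II = COP_actual/COP_Carnot = 0.3000/1.906 = 0.1574.

0.1574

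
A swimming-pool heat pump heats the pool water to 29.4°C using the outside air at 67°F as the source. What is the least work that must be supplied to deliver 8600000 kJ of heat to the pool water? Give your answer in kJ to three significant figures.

283000 kJ

In absolute terms T_C = 292.59 K and T_H = 302.55 K, so ΔT = 9.956 K.
The reversible limit is COP_HP = T_H/ΔT = 30.39, so W_min = Q_H/COP = Q_H·ΔT/T_H.
W_min = 8600000 × 9.956/302.55 = 283000 kJ.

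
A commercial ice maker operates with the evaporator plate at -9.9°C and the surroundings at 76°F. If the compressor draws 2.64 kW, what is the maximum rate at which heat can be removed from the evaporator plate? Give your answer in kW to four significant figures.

In absolute terms T_C = 263.25 K and T_H = 297.59 K, so ΔT = 34.34 K.
COP_Carnot = T_C/ΔT = 263.25/34.34 = 7.665.
Q̇_max = COP_Carnot × Ẇ = 7.665 × 2.640 kW = 20.24 kW.

20.24 kW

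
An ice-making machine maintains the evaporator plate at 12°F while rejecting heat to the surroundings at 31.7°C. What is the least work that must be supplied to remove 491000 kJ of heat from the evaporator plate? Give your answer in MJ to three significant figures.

80.2 MJ

In absolute terms T_C = 262.04 K and T_H = 304.85 K, so ΔT = 42.81 K.
The reversible limit is COP_R = T_C/ΔT = 6.121, so W_min = Q_C/COP = Q_C·ΔT/T_C.
W_min = 491000 × 42.81/262.04 = 80220 kJ = 80.22 MJ.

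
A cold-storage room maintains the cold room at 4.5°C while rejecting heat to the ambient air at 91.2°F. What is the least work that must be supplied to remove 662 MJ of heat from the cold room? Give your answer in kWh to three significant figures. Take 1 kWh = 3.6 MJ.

In absolute terms T_C = 277.65 K and T_H = 306.04 K, so ΔT = 28.39 K.
The reversible limit is COP_R = T_C/ΔT = 9.780, so W_min = Q_C/COP = Q_C·ΔT/T_C.
W_min = 662.0 × 28.39/277.65 = 67.69 MJ = 18.80 kWh.

18.8 kWh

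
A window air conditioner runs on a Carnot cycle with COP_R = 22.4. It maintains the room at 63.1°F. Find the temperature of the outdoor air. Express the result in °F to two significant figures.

COP_R = T_C/(T_H − T_C) gives T_H − T_C = T_C/COP.
With T_C = 290.43 K, T_H = 290.43 × (1 + 1/22.4) = 303.39 K.
Converting, 303.39 K = 86.44°F.

86 °F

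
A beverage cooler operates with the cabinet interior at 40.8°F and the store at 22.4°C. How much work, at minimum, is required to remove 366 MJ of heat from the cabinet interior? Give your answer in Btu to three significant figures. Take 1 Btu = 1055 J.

In absolute terms T_C = 278.04 K and T_H = 295.55 K, so ΔT = 17.51 K.
The reversible limit is COP_R = T_C/ΔT = 15.88, so W_min = Q_C/COP = Q_C·ΔT/T_C.
W_min = 366.0 × 17.51/278.04 = 23.05 MJ = 21850 Btu.

21800 Btu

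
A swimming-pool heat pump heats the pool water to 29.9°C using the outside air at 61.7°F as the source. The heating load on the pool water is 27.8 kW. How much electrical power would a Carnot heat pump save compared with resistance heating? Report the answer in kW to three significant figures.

In absolute terms T_C = 289.65 K and T_H = 303.05 K, so ΔT = 13.40 K.
COP_Carnot = T_H/ΔT = 303.05/13.40 = 22.62.
Resistance heating needs Ẇ_res = Q̇_H = 27.80 kW; the reversible heat pump needs only Ẇ_hp = Q̇_H/COP = 1.229 kW.
Saving = 27.80 − 1.229 = 26.57 kW.

26.6 kW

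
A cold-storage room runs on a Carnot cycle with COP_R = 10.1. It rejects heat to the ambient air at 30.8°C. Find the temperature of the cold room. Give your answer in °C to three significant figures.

3.42 °C

For a Carnot refrigerator COP_R = T_C/(T_H − T_C), so T_C = COP·T_H/(1 + COP).
With T_H = 303.95 K, T_C = 10.1 × 303.95/11.10 = 276.57 K.
Converting, 276.57 K = 3.42°C.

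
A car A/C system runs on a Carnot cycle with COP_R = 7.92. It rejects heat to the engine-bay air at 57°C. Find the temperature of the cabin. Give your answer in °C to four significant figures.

19.99 °C

For a Carnot refrigerator COP_R = T_C/(T_H − T_C), so T_C = COP·T_H/(1 + COP).
With T_H = 330.15 K, T_C = 7.92 × 330.15/8.920 = 293.14 K.
Converting, 293.14 K = 19.99°C.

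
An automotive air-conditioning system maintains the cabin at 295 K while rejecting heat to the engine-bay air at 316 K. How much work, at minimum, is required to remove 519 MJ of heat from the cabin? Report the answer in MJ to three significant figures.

The reservoir spacing is ΔT = 316 − 295 = 21.00 K.
The reversible limit is COP_R = T_C/ΔT = 14.05, so W_min = Q_C/COP = Q_C·ΔT/T_C.
W_min = 519.0 × 21.00/295.00 = 36.95 MJ.

36.9 MJ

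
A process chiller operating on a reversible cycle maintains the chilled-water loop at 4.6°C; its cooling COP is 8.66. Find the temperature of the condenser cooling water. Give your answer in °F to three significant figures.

COP_R = T_C/(T_H − T_C) gives T_H − T_C = T_C/COP.
With T_C = 277.75 K, T_H = 277.75 × (1 + 1/8.66) = 309.82 K.
Converting, 309.82 K = 98.01°F.

98.0 °F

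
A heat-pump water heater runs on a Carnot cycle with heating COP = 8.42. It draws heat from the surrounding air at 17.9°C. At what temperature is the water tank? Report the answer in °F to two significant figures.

130 °F

COP_HP = T_H/(T_H − T_C) rearranges to T_H = COP·T_C/(COP − 1).
With T_C = 291.05 K, T_H = 8.42 × 291.05/7.420 = 330.28 K.
Converting, 330.28 K = 134.83°F.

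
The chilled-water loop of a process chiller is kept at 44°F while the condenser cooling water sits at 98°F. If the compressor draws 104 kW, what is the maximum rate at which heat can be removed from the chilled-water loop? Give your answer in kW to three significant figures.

In absolute terms T_C = 279.82 K and T_H = 309.82 K, so ΔT = 30.00 K.
COP_Carnot = T_C/ΔT = 279.82/30.00 = 9.327.
Q̇_max = COP_Carnot × Ẇ = 9.327 × 104.0 kW = 970.0 kW.

970 kW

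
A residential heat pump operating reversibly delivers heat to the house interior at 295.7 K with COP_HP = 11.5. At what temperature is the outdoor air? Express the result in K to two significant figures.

270 K

COP_HP = T_H/(T_H − T_C) gives T_H − T_C = T_H/COP.
With T_H = 295.70 K, T_C = 295.70 × (1 − 1/11.5) = 269.99 K.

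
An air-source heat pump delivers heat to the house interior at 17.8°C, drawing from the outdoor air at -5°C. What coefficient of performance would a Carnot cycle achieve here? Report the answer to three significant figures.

In absolute terms T_C = 268.15 K and T_H = 290.95 K, so ΔT = 22.80 K.
For a reversible cycle, COP_Carnot = T_H/ΔT = 290.95/22.80 = 12.76.

12.8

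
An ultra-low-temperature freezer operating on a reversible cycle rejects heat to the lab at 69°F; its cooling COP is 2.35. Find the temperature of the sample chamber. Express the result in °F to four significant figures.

For a Carnot refrigerator COP_R = T_C/(T_H − T_C), so T_C = COP·T_H/(1 + COP).
With T_H = 293.71 K, T_C = 2.35 × 293.71/3.350 = 206.03 K.
Converting, 206.03 K = -88.81°F.

-88.81 °F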